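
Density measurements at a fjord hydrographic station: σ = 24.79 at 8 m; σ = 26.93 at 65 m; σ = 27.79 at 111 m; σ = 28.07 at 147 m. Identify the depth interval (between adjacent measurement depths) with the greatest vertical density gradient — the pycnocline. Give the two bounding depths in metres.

Compute the density gradient over each adjacent pair:
  8–65 m: Δρ/Δz = 2.14/57 = 0.038 kg m⁻⁴
  65–111 m: Δρ/Δz = 0.86/46 = 0.019 kg m⁻⁴
  111–147 m: Δρ/Δz = 0.28/36 = 7.8 × 10⁻³ kg m⁻⁴
The largest gradient is in the 8–65 m interval — the pycnocline.

8–65 m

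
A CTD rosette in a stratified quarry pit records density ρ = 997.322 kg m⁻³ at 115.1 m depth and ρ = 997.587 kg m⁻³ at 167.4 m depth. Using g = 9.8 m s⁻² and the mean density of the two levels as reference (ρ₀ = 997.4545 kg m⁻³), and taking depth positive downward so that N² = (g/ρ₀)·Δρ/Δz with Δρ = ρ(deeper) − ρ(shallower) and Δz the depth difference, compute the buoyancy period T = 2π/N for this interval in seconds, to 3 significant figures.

891 s

Δρ = 997.587 − 997.322 = 0.265 kg m⁻³ over Δz = 167.4 − 115.1 = 52.3 m.
N² = (9.8/997.4545) × (0.265/52.3) = 4.9783 × 10⁻⁵ s⁻².
N = √(4.9783 × 10⁻⁵) = 7.0557 × 10⁻³ rad s⁻¹, so T = 2π/N = 890.51 s ≈ 891 s.
A positive N² confirms static stability across the interval.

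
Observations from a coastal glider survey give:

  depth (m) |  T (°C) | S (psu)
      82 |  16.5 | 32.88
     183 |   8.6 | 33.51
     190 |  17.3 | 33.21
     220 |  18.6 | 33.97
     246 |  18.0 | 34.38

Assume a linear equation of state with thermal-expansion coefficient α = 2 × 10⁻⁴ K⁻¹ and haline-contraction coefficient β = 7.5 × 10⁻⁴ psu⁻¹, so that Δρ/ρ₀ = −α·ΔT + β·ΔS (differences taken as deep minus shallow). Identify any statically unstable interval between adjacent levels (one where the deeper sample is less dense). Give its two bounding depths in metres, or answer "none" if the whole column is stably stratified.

183–190 m

Evaluate Δρ/ρ₀ = −αΔT + βΔS across each adjacent pair:
  82–183 m: −αΔT+βΔS = −(2 × 10⁻⁴)(-7.9)+(7.5 × 10⁻⁴)(+0.63) = 2.1 × 10⁻³ → stable
  183–190 m: −αΔT+βΔS = −(2 × 10⁻⁴)(+8.7)+(7.5 × 10⁻⁴)(-0.30) = -2.0 × 10⁻³ → UNSTABLE
  190–220 m: −αΔT+βΔS = −(2 × 10⁻⁴)(+1.3)+(7.5 × 10⁻⁴)(+0.76) = 3.1 × 10⁻⁴ → stable
  220–246 m: −αΔT+βΔS = −(2 × 10⁻⁴)(-0.6)+(7.5 × 10⁻⁴)(+0.41) = 4.3 × 10⁻⁴ → stable
The 183–190 m interval has Δρ < 0: lighter water underlies denser water.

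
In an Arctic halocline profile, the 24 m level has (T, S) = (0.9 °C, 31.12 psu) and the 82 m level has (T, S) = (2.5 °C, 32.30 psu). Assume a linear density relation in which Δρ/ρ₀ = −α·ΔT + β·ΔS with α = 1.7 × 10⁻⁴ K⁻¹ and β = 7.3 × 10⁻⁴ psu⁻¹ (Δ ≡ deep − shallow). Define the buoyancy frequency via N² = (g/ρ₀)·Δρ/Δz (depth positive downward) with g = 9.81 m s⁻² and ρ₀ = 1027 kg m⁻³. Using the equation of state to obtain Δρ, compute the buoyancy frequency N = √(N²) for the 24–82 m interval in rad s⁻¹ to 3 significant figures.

ΔT = +1.6 K, ΔS = +1.18 psu (deep − shallow).
Δρ/ρ₀ = −αΔT + βΔS = -2.72 × 10⁻⁴ + 8.614 × 10⁻⁴ = 5.894 × 10⁻⁴, so Δρ ≈ 0.6053 kg m⁻³.
N² = (g/ρ₀)·Δρ/Δz = g·(Δρ/ρ₀)/Δz = 9.81 × 5.894 × 10⁻⁴ / 58 = 9.9690 × 10⁻⁵ s⁻².
N = √(9.9690 × 10⁻⁵) = 9.9845 × 10⁻³ rad s⁻¹ ≈ 9.98 × 10⁻³ rad s⁻¹.

9.98 × 10⁻³ rad s⁻¹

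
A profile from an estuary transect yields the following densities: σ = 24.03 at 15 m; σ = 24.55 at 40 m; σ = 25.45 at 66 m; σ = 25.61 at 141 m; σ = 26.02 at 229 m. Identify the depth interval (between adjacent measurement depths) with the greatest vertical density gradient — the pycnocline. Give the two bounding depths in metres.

Compute the density gradient over each adjacent pair:
  15–40 m: Δρ/Δz = 0.52/25 = 0.021 kg m⁻⁴
  40–66 m: Δρ/Δz = 0.90/26 = 0.035 kg m⁻⁴
  66–141 m: Δρ/Δz = 0.16/75 = 2.1 × 10⁻³ kg m⁻⁴
  141–229 m: Δρ/Δz = 0.41/88 = 4.7 × 10⁻³ kg m⁻⁴
The largest gradient is in the 40–66 m interval — the pycnocline.

40–66 m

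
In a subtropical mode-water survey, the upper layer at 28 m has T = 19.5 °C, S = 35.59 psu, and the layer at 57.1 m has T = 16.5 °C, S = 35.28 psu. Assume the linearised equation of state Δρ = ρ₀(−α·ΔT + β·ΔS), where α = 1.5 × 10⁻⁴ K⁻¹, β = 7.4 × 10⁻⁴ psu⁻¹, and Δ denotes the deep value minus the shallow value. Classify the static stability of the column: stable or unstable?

ΔT = 16.5 − 19.5 = -3.0 K and ΔS = 35.28 − 35.59 = -0.31 psu (deep − shallow).
−αΔT = 4.50 × 10⁻⁴; βΔS = -2.294 × 10⁻⁴; sum Δρ/ρ₀ = 2.206 × 10⁻⁴.
Δρ/ρ₀ > 0, so Δρ > 0: deeper water is denser → statically stable.

stable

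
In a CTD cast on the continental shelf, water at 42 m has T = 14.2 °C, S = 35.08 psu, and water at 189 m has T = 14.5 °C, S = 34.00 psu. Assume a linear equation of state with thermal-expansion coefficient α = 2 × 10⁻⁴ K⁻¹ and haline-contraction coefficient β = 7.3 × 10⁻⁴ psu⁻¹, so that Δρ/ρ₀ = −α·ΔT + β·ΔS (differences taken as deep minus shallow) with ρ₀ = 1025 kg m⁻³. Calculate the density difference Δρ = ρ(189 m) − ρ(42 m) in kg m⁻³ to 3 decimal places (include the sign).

ΔT = +0.3 K, ΔS = -1.08 psu (deep − shallow).
Δρ/ρ₀ = −(2 × 10⁻⁴)(+0.3) + (7.3 × 10⁻⁴)(-1.08) = -8.484 × 10⁻⁴.
Δρ = 1025 × (-8.484 × 10⁻⁴) = -0.870 kg m⁻³.
Negative Δρ: lighter below, statically unstable.

-0.870 kg m⁻³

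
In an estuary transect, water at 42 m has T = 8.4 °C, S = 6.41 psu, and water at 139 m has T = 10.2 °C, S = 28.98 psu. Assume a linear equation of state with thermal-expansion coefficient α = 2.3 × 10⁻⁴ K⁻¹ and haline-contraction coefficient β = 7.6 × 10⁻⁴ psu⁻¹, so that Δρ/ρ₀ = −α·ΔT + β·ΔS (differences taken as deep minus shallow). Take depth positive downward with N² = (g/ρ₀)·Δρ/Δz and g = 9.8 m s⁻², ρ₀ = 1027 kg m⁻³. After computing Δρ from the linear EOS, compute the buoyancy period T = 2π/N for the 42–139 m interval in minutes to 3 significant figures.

ΔT = +1.8 K, ΔS = +22.57 psu (deep − shallow).
Δρ/ρ₀ = −αΔT + βΔS = -4.14 × 10⁻⁴ + 0.0171532 = 0.0167392, so Δρ ≈ 17.19 kg m⁻³.
N² = (g/ρ₀)·Δρ/Δz = g·(Δρ/ρ₀)/Δz = 9.8 × 0.0167392 / 97 = 1.6912 × 10⁻³ s⁻².
N = √(1.6912 × 10⁻³) = 0.041124 rad s⁻¹ → T = 2π/N = 152.79 s = 2.5465 min ≈ 2.55 min.

2.55 min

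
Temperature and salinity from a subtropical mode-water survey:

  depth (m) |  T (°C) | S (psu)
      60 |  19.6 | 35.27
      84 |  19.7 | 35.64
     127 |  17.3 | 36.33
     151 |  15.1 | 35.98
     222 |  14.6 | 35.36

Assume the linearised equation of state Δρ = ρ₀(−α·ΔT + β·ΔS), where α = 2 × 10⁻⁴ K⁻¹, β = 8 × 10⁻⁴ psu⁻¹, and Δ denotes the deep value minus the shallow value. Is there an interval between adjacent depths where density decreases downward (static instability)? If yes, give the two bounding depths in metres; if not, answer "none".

Evaluate Δρ/ρ₀ = −αΔT + βΔS across each adjacent pair:
  60–84 m: −αΔT+βΔS = −(2 × 10⁻⁴)(+0.1)+(8 × 10⁻⁴)(+0.37) = 2.8 × 10⁻⁴ → stable
  84–127 m: −αΔT+βΔS = −(2 × 10⁻⁴)(-2.4)+(8 × 10⁻⁴)(+0.69) = 1.0 × 10⁻³ → stable
  127–151 m: −αΔT+βΔS = −(2 × 10⁻⁴)(-2.2)+(8 × 10⁻⁴)(-0.35) = 1.6 × 10⁻⁴ → stable
  151–222 m: −αΔT+βΔS = −(2 × 10⁻⁴)(-0.5)+(8 × 10⁻⁴)(-0.62) = -4.0 × 10⁻⁴ → UNSTABLE
The 151–222 m interval has Δρ < 0: lighter water underlies denser water.

151–222 m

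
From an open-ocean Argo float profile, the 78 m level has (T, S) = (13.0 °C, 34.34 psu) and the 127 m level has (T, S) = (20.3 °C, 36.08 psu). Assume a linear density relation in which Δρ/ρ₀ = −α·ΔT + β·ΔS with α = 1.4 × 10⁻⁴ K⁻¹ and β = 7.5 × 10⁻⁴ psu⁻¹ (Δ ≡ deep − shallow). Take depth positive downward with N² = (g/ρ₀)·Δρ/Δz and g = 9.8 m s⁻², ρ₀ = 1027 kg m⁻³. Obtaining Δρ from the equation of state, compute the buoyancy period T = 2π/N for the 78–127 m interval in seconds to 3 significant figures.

ΔT = +7.3 K, ΔS = +1.74 psu (deep − shallow).
Δρ/ρ₀ = −αΔT + βΔS = -1.022 × 10⁻³ + 1.305 × 10⁻³ = 2.83 × 10⁻⁴, so Δρ ≈ 0.2906 kg m⁻³.
N² = (g/ρ₀)·Δρ/Δz = g·(Δρ/ρ₀)/Δz = 9.8 × 2.83 × 10⁻⁴ / 49 = 5.6600 × 10⁻⁵ s⁻².
N = √(5.6600 × 10⁻⁵) = 7.5233 × 10⁻³ rad s⁻¹ → T = 2π/N = 835.16 s ≈ 835 s.

835 s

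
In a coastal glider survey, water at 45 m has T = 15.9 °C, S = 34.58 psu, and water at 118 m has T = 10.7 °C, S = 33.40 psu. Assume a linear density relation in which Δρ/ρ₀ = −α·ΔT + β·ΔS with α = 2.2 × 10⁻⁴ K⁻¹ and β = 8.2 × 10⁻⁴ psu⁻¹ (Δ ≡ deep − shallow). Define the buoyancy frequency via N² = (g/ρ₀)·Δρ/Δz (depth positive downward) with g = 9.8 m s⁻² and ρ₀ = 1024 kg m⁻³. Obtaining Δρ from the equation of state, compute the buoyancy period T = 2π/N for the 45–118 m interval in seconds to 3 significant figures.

ΔT = -5.2 K, ΔS = -1.18 psu (deep − shallow).
Δρ/ρ₀ = −αΔT + βΔS = 1.144 × 10⁻³ − 9.676 × 10⁻⁴ = 1.764 × 10⁻⁴, so Δρ ≈ 0.1806 kg m⁻³.
N² = (g/ρ₀)·Δρ/Δz = g·(Δρ/ρ₀)/Δz = 9.8 × 1.764 × 10⁻⁴ / 73 = 2.3681 × 10⁻⁵ s⁻².
N = √(2.3681 × 10⁻⁵) = 4.8663 × 10⁻³ rad s⁻¹ → T = 2π/N = 1.2912 × 10³ s ≈ 1.29 × 10³ s.

1.29 × 10³ s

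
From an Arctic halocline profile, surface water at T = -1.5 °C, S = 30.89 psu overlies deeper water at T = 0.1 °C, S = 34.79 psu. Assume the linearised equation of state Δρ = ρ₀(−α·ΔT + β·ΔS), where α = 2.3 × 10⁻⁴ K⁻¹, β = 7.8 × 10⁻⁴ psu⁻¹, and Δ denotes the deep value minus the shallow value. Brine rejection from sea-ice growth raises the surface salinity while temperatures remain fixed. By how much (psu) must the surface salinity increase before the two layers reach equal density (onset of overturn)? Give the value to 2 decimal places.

3.43 psu

Neutral buoyancy requires −α(T_deep − T_surf) + β(S_deep − S_surf′) = 0.
S_surf′ = S_deep − (α/β)·ΔT = 34.79 − (2.3 × 10⁻⁴/7.8 × 10⁻⁴)·(+1.6) = 34.3182 psu.
Increase required: 34.3182 − 30.89 = 3.4282 psu.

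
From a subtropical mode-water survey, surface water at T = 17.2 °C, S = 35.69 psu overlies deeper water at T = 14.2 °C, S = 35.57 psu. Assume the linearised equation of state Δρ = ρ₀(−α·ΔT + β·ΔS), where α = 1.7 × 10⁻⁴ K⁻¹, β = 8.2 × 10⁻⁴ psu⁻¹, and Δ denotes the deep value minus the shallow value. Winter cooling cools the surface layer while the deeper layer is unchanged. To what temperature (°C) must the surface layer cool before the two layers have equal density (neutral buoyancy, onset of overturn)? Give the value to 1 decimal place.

14.8 °C

Neutral buoyancy requires Δρ = 0, i.e. −α(T_deep − T_surf′) + β(S_deep − S_surf) = 0.
T_surf′ = T_deep − (β/α)·ΔS = 14.2 − (8.2 × 10⁻⁴/1.7 × 10⁻⁴)·(-0.12) = 14.779 °C.
Cooling required: 17.2 − (14.779) = 2.421 °C.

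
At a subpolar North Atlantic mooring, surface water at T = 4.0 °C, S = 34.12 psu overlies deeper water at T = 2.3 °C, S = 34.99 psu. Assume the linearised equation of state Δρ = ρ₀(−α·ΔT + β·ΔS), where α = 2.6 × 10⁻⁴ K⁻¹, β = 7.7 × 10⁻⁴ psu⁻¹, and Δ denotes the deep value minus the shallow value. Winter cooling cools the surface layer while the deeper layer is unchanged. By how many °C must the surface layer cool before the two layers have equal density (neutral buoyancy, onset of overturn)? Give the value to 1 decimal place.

Neutral buoyancy requires Δρ = 0, i.e. −α(T_deep − T_surf′) + β(S_deep − S_surf) = 0.
T_surf′ = T_deep − (β/α)·ΔS = 2.3 − (7.7 × 10⁻⁴/2.6 × 10⁻⁴)·(+0.87) = -0.277 °C.
Cooling required: 4.0 − (-0.277) = 4.277 °C.

4.3 °C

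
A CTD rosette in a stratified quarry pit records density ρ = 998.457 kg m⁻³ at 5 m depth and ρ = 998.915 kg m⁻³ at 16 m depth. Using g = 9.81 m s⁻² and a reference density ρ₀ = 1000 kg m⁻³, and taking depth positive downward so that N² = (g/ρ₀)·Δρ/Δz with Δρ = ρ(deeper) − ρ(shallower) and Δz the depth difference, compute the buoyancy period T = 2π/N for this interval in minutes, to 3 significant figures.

Δρ = 998.915 − 998.457 = 0.458 kg m⁻³ over Δz = 16 − 5 = 11 m.
N² = (9.81/1000) × (0.458/11) = 4.0845 × 10⁻⁴ s⁻².
N = √(4.0845 × 10⁻⁴) = 0.020210 rad s⁻¹, so T = 2π/N = 310.89 s = 5.1815 min ≈ 5.18 min.

5.18 min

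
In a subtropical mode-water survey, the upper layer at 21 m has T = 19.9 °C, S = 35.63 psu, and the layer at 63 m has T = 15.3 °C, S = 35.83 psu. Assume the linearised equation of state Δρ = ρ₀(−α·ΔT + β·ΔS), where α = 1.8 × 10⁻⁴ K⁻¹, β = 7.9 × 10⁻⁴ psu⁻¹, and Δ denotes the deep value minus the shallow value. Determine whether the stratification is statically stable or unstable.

ΔT = 15.3 − 19.9 = -4.6 K and ΔS = 35.83 − 35.63 = +0.20 psu (deep − shallow).
−αΔT = 8.28 × 10⁻⁴; βΔS = 1.58 × 10⁻⁴; sum Δρ/ρ₀ = 9.86 × 10⁻⁴.
Δρ/ρ₀ > 0, so Δρ > 0: deeper water is denser → statically stable.

stable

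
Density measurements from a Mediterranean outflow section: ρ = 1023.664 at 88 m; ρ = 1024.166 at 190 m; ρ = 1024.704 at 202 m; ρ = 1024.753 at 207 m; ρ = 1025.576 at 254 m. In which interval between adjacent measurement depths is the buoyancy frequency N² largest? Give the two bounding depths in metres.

Compute the density gradient over each adjacent pair:
  88–190 m: Δρ/Δz = 0.502/102 = 4.9 × 10⁻³ kg m⁻⁴
  190–202 m: Δρ/Δz = 0.538/12 = 0.045 kg m⁻⁴
  202–207 m: Δρ/Δz = 0.049/5 = 9.8 × 10⁻³ kg m⁻⁴
  207–254 m: Δρ/Δz = 0.823/47 = 0.018 kg m⁻⁴
The largest gradient is in the 190–202 m interval — the pycnocline.

190–202 m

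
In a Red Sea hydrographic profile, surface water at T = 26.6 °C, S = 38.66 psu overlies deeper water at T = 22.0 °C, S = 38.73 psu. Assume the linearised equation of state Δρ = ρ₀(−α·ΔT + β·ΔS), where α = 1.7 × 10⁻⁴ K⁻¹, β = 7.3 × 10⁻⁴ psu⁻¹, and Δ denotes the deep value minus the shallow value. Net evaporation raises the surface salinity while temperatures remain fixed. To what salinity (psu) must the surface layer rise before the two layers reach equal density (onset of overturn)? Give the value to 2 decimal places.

39.80 psu

Neutral buoyancy requires −α(T_deep − T_surf) + β(S_deep − S_surf′) = 0.
S_surf′ = S_deep − (α/β)·ΔT = 38.73 − (1.7 × 10⁻⁴/7.3 × 10⁻⁴)·(-4.6) = 39.8012 psu.
Increase required: 39.8012 − 38.66 = 1.1412 psu.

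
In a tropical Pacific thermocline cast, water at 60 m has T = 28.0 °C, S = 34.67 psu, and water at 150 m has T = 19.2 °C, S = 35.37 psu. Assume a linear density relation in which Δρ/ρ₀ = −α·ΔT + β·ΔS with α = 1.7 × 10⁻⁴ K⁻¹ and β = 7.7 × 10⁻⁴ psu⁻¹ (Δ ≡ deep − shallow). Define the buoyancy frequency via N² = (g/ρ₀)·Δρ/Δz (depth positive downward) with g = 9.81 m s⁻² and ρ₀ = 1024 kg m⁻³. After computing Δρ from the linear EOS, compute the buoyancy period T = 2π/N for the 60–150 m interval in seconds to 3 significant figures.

422 s

ΔT = -8.8 K, ΔS = +0.70 psu (deep − shallow).
Δρ/ρ₀ = −αΔT + βΔS = 1.496 × 10⁻³ + 5.39 × 10⁻⁴ = 2.035 × 10⁻³, so Δρ ≈ 2.084 kg m⁻³.
N² = (g/ρ₀)·Δρ/Δz = g·(Δρ/ρ₀)/Δz = 9.81 × 2.035 × 10⁻³ / 90 = 2.2182 × 10⁻⁴ s⁻².
N = √(2.2182 × 10⁻⁴) = 0.014894 rad s⁻¹ → T = 2π/N = 421.86 s ≈ 422 s.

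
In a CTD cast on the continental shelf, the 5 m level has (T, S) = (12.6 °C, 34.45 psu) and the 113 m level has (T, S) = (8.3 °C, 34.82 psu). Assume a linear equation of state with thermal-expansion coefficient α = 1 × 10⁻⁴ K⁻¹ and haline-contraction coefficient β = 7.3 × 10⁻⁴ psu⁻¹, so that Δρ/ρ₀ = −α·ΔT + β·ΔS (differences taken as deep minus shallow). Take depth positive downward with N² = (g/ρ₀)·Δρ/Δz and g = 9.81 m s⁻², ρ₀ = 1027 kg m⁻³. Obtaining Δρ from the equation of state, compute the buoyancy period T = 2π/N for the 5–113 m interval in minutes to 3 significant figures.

ΔT = -4.3 K, ΔS = +0.37 psu (deep − shallow).
Δρ/ρ₀ = −αΔT + βΔS = 4.30 × 10⁻⁴ + 2.701 × 10⁻⁴ = 7.001 × 10⁻⁴, so Δρ ≈ 0.7190 kg m⁻³.
N² = (g/ρ₀)·Δρ/Δz = g·(Δρ/ρ₀)/Δz = 9.81 × 7.001 × 10⁻⁴ / 108 = 6.3592 × 10⁻⁵ s⁻².
N = √(6.3592 × 10⁻⁵) = 7.9745 × 10⁻³ rad s⁻¹ → T = 2π/N = 787.91 s = 13.132 min ≈ 13.1 min.

13.1 min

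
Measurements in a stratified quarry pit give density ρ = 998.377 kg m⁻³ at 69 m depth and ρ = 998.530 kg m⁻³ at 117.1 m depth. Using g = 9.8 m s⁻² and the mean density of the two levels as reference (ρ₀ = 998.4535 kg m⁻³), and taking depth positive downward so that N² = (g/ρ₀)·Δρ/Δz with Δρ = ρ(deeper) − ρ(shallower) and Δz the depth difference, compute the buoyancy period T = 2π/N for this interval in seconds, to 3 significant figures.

1.12 × 10³ s

Δρ = 998.530 − 998.377 = 0.153 kg m⁻³ over Δz = 117.1 − 69 = 48.1 m.
N² = (9.8/998.4535) × (0.153/48.1) = 3.1221 × 10⁻⁵ s⁻².
N = √(3.1221 × 10⁻⁵) = 5.5876 × 10⁻³ rad s⁻¹, so T = 2π/N = 1.1245 × 10³ s ≈ 1.12 × 10³ s.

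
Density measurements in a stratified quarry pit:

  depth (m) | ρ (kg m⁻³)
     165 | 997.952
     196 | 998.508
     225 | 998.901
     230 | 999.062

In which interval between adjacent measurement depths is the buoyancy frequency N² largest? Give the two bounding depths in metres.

225–230 m

Compute the density gradient over each adjacent pair:
  165–196 m: Δρ/Δz = 0.556/31 = 0.018 kg m⁻⁴
  196–225 m: Δρ/Δz = 0.393/29 = 0.014 kg m⁻⁴
  225–230 m: Δρ/Δz = 0.161/5 = 0.032 kg m⁻⁴
The largest gradient is in the 225–230 m interval — the pycnocline.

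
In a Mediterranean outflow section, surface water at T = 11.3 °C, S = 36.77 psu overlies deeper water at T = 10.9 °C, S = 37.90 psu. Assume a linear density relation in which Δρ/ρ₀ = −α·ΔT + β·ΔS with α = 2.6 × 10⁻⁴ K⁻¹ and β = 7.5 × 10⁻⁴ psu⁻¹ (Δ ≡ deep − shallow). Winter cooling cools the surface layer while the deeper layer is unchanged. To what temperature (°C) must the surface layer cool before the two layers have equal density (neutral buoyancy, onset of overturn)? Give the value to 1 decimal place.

Neutral buoyancy requires Δρ = 0, i.e. −α(T_deep − T_surf′) + β(S_deep − S_surf) = 0.
T_surf′ = T_deep − (β/α)·ΔS = 10.9 − (7.5 × 10⁻⁴/2.6 × 10⁻⁴)·(+1.13) = 7.640 °C.
Cooling required: 11.3 − (7.640) = 3.660 °C.

7.6 °C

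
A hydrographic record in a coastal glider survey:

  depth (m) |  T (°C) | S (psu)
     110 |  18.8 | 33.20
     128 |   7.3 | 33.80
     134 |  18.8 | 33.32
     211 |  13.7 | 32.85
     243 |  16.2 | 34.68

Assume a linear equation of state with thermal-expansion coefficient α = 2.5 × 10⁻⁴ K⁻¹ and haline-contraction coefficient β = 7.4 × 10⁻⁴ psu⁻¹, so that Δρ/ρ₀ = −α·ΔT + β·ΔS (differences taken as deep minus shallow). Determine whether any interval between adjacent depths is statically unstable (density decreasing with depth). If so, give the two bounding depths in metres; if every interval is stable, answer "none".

128–134 m

Evaluate Δρ/ρ₀ = −αΔT + βΔS across each adjacent pair:
  110–128 m: −αΔT+βΔS = −(2.5 × 10⁻⁴)(-11.5)+(7.4 × 10⁻⁴)(+0.60) = 3.3 × 10⁻³ → stable
  128–134 m: −αΔT+βΔS = −(2.5 × 10⁻⁴)(+11.5)+(7.4 × 10⁻⁴)(-0.48) = -3.2 × 10⁻³ → UNSTABLE
  134–211 m: −αΔT+βΔS = −(2.5 × 10⁻⁴)(-5.1)+(7.4 × 10⁻⁴)(-0.47) = 9.3 × 10⁻⁴ → stable
  211–243 m: −αΔT+βΔS = −(2.5 × 10⁻⁴)(+2.5)+(7.4 × 10⁻⁴)(+1.83) = 7.3 × 10⁻⁴ → stable
The 128–134 m interval has Δρ < 0: lighter water underlies denser water.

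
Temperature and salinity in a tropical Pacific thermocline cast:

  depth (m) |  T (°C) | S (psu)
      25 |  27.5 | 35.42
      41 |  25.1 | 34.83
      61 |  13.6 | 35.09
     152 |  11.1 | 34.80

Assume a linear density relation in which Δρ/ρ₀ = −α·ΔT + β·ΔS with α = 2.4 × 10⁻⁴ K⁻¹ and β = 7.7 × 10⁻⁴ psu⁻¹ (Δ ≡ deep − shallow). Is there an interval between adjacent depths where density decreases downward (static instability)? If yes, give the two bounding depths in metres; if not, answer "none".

Evaluate Δρ/ρ₀ = −αΔT + βΔS across each adjacent pair:
  25–41 m: −αΔT+βΔS = −(2.4 × 10⁻⁴)(-2.4)+(7.7 × 10⁻⁴)(-0.59) = 1.2 × 10⁻⁴ → stable
  41–61 m: −αΔT+βΔS = −(2.4 × 10⁻⁴)(-11.5)+(7.7 × 10⁻⁴)(+0.26) = 3.0 × 10⁻³ → stable
  61–152 m: −αΔT+βΔS = −(2.4 × 10⁻⁴)(-2.5)+(7.7 × 10⁻⁴)(-0.29) = 3.8 × 10⁻⁴ → stable
Every interval has Δρ > 0: the column is stably stratified throughout.

none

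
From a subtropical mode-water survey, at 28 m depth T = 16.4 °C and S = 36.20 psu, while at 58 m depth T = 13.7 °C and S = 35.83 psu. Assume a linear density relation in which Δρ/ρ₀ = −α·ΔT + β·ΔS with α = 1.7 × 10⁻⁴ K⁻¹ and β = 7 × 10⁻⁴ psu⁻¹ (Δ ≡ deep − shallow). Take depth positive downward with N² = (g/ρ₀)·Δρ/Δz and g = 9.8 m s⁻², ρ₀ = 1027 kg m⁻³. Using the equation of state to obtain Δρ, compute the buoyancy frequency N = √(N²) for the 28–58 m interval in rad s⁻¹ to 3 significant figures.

ΔT = -2.7 K, ΔS = -0.37 psu (deep − shallow).
Δρ/ρ₀ = −αΔT + βΔS = 4.59 × 10⁻⁴ − 2.59 × 10⁻⁴ = 2.00 × 10⁻⁴, so Δρ ≈ 0.2054 kg m⁻³.
N² = (g/ρ₀)·Δρ/Δz = g·(Δρ/ρ₀)/Δz = 9.8 × 2.00 × 10⁻⁴ / 30 = 6.5333 × 10⁻⁵ s⁻².
N = √(6.5333 × 10⁻⁵) = 8.0829 × 10⁻³ rad s⁻¹ ≈ 8.08 × 10⁻³ rad s⁻¹.

8.08 × 10⁻³ rad s⁻¹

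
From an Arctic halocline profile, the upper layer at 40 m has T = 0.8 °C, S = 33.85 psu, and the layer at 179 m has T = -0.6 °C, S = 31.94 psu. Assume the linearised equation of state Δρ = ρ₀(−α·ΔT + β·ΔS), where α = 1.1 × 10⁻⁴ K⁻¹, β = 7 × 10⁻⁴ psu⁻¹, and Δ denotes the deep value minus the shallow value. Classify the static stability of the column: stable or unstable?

ΔT = -0.6 − 0.8 = -1.4 K and ΔS = 31.94 − 33.85 = -1.91 psu (deep − shallow).
−αΔT = 1.54 × 10⁻⁴; βΔS = -1.337 × 10⁻³; sum Δρ/ρ₀ = -1.183 × 10⁻³.
Δρ/ρ₀ < 0, so Δρ < 0: deeper water is lighter → statically unstable; the column would overturn.

unstable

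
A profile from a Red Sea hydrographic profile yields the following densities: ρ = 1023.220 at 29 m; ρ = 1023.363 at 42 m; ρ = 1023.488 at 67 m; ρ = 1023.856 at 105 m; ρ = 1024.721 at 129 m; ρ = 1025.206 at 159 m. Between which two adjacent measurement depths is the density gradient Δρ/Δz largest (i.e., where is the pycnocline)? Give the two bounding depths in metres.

Compute the density gradient over each adjacent pair:
  29–42 m: Δρ/Δz = 0.143/13 = 0.011 kg m⁻⁴
  42–67 m: Δρ/Δz = 0.125/25 = 5.0 × 10⁻³ kg m⁻⁴
  67–105 m: Δρ/Δz = 0.368/38 = 9.7 × 10⁻³ kg m⁻⁴
  105–129 m: Δρ/Δz = 0.865/24 = 0.036 kg m⁻⁴
  129–159 m: Δρ/Δz = 0.485/30 = 0.016 kg m⁻⁴
The largest gradient is in the 105–129 m interval — the pycnocline.

105–129 m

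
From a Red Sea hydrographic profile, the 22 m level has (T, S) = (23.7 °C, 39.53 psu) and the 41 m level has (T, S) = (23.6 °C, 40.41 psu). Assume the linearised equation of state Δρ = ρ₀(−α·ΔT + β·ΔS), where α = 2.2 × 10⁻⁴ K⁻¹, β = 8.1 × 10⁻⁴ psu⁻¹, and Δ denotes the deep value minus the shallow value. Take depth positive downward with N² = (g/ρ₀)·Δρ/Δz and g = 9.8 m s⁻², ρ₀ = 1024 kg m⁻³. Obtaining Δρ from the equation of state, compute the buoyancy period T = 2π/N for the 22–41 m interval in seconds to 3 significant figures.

ΔT = -0.1 K, ΔS = +0.88 psu (deep − shallow).
Δρ/ρ₀ = −αΔT + βΔS = 2.20 × 10⁻⁵ + 7.128 × 10⁻⁴ = 7.348 × 10⁻⁴, so Δρ ≈ 0.7524 kg m⁻³.
N² = (g/ρ₀)·Δρ/Δz = g·(Δρ/ρ₀)/Δz = 9.8 × 7.348 × 10⁻⁴ / 19 = 3.7900 × 10⁻⁴ s⁻².
N = √(3.7900 × 10⁻⁴) = 0.019468 rad s⁻¹ → T = 2π/N = 322.74 s ≈ 323 s.

323 s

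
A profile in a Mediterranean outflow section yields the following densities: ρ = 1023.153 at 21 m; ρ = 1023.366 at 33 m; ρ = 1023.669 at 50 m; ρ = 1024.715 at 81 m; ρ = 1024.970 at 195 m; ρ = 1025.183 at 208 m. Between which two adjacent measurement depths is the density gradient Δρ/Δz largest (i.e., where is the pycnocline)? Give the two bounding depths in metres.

Compute the density gradient over each adjacent pair:
  21–33 m: Δρ/Δz = 0.213/12 = 0.018 kg m⁻⁴
  33–50 m: Δρ/Δz = 0.303/17 = 0.018 kg m⁻⁴
  50–81 m: Δρ/Δz = 1.046/31 = 0.034 kg m⁻⁴
  81–195 m: Δρ/Δz = 0.255/114 = 2.2 × 10⁻³ kg m⁻⁴
  195–208 m: Δρ/Δz = 0.213/13 = 0.016 kg m⁻⁴
The largest gradient is in the 50–81 m interval — the pycnocline.

50–81 m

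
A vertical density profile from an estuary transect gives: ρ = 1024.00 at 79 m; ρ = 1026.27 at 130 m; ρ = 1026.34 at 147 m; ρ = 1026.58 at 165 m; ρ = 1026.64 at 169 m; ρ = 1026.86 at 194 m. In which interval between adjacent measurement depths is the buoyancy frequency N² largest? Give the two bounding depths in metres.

79–130 m

Compute the density gradient over each adjacent pair:
  79–130 m: Δρ/Δz = 2.27/51 = 0.045 kg m⁻⁴
  130–147 m: Δρ/Δz = 0.07/17 = 4.1 × 10⁻³ kg m⁻⁴
  147–165 m: Δρ/Δz = 0.24/18 = 0.013 kg m⁻⁴
  165–169 m: Δρ/Δz = 0.06/4 = 0.015 kg m⁻⁴
  169–194 m: Δρ/Δz = 0.22/25 = 8.8 × 10⁻³ kg m⁻⁴
The largest gradient is in the 79–130 m interval — the pycnocline.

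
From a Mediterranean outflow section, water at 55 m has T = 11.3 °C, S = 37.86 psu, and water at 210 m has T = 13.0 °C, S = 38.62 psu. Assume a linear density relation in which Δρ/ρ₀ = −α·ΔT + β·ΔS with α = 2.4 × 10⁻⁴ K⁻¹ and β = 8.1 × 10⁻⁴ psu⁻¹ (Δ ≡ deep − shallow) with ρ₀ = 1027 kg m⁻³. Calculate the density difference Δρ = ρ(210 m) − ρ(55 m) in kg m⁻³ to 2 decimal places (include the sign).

+0.21 kg m⁻³

ΔT = +1.7 K, ΔS = +0.76 psu (deep − shallow).
Δρ/ρ₀ = −(2.4 × 10⁻⁴)(+1.7) + (8.1 × 10⁻⁴)(+0.76) = 2.076 × 10⁻⁴.
Δρ = 1027 × (2.076 × 10⁻⁴) = +0.21 kg m⁻³.
Positive Δρ: denser below, stable.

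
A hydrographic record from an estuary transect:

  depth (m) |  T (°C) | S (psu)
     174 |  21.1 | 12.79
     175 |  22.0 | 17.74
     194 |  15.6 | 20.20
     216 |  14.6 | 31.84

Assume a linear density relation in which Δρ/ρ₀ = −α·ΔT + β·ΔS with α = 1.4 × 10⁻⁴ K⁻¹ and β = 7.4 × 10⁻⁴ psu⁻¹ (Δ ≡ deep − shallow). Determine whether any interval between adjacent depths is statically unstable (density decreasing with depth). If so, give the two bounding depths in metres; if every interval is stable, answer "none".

Evaluate Δρ/ρ₀ = −αΔT + βΔS across each adjacent pair:
  174–175 m: −αΔT+βΔS = −(1.4 × 10⁻⁴)(+0.9)+(7.4 × 10⁻⁴)(+4.95) = 3.5 × 10⁻³ → stable
  175–194 m: −αΔT+βΔS = −(1.4 × 10⁻⁴)(-6.4)+(7.4 × 10⁻⁴)(+2.46) = 2.7 × 10⁻³ → stable
  194–216 m: −αΔT+βΔS = −(1.4 × 10⁻⁴)(-1.0)+(7.4 × 10⁻⁴)(+11.64) = 8.8 × 10⁻³ → stable
Every interval has Δρ > 0: the column is stably stratified throughout.

none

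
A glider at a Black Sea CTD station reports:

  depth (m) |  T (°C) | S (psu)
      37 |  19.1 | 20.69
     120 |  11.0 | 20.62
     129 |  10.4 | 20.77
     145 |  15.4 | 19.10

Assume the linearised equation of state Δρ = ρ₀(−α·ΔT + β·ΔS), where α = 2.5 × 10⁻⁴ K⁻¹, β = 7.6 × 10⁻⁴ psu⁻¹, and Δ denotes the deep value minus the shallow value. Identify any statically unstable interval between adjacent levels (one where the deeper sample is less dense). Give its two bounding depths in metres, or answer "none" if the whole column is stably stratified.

Evaluate Δρ/ρ₀ = −αΔT + βΔS across each adjacent pair:
  37–120 m: −αΔT+βΔS = −(2.5 × 10⁻⁴)(-8.1)+(7.6 × 10⁻⁴)(-0.07) = 2.0 × 10⁻³ → stable
  120–129 m: −αΔT+βΔS = −(2.5 × 10⁻⁴)(-0.6)+(7.6 × 10⁻⁴)(+0.15) = 2.6 × 10⁻⁴ → stable
  129–145 m: −αΔT+βΔS = −(2.5 × 10⁻⁴)(+5.0)+(7.6 × 10⁻⁴)(-1.67) = -2.5 × 10⁻³ → UNSTABLE
The 129–145 m interval has Δρ < 0: lighter water underlies denser water.

129–145 m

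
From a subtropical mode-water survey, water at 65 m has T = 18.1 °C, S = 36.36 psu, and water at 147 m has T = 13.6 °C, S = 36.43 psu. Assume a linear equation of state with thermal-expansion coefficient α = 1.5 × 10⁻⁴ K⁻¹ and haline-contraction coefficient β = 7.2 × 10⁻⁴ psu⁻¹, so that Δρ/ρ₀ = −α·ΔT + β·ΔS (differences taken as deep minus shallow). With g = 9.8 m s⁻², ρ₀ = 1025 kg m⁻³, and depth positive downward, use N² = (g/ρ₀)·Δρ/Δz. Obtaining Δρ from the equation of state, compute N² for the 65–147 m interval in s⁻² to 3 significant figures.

8.67 × 10⁻⁵ s⁻²

ΔT = -4.5 K, ΔS = +0.07 psu (deep − shallow).
Δρ/ρ₀ = −αΔT + βΔS = 6.75 × 10⁻⁴ + 5.04 × 10⁻⁵ = 7.254 × 10⁻⁴, so Δρ ≈ 0.7435 kg m⁻³.
N² = (g/ρ₀)·Δρ/Δz = g·(Δρ/ρ₀)/Δz = 9.8 × 7.254 × 10⁻⁴ / 82 = 8.6694 × 10⁻⁵ s⁻² ≈ 8.67 × 10⁻⁵ s⁻².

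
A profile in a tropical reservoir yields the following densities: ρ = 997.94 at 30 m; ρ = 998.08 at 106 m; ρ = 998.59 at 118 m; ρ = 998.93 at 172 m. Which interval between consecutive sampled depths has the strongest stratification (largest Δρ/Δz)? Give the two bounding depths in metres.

106–118 m

Compute the density gradient over each adjacent pair:
  30–106 m: Δρ/Δz = 0.14/76 = 1.8 × 10⁻³ kg m⁻⁴
  106–118 m: Δρ/Δz = 0.51/12 = 0.043 kg m⁻⁴
  118–172 m: Δρ/Δz = 0.34/54 = 6.3 × 10⁻³ kg m⁻⁴
The largest gradient is in the 106–118 m interval — the pycnocline.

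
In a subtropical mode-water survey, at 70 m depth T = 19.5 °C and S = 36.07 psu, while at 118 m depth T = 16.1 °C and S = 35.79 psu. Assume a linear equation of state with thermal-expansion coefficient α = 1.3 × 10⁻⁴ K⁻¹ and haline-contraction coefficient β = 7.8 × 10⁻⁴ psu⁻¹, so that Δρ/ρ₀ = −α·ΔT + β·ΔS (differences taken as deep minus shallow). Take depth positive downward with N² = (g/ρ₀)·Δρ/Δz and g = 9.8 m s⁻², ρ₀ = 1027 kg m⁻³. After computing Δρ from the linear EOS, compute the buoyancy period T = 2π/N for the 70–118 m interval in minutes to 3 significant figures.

ΔT = -3.4 K, ΔS = -0.28 psu (deep − shallow).
Δρ/ρ₀ = −αΔT + βΔS = 4.42 × 10⁻⁴ − 2.184 × 10⁻⁴ = 2.236 × 10⁻⁴, so Δρ ≈ 0.2296 kg m⁻³.
N² = (g/ρ₀)·Δρ/Δz = g·(Δρ/ρ₀)/Δz = 9.8 × 2.236 × 10⁻⁴ / 48 = 4.5652 × 10⁻⁵ s⁻².
N = √(4.5652 × 10⁻⁵) = 6.7566 × 10⁻³ rad s⁻¹ → T = 2π/N = 929.93 s = 15.499 min ≈ 15.5 min.

15.5 min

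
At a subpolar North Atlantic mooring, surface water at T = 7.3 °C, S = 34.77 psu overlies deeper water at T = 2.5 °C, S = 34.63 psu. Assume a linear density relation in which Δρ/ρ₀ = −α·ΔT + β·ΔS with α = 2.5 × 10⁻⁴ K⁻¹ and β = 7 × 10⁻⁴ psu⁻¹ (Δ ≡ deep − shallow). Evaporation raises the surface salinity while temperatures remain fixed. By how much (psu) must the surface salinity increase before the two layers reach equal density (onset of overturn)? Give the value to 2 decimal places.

Neutral buoyancy requires −α(T_deep − T_surf) + β(S_deep − S_surf′) = 0.
S_surf′ = S_deep − (α/β)·ΔT = 34.63 − (2.5 × 10⁻⁴/7 × 10⁻⁴)·(-4.8) = 36.3443 psu.
Increase required: 36.3443 − 34.77 = 1.5743 psu.

1.57 psu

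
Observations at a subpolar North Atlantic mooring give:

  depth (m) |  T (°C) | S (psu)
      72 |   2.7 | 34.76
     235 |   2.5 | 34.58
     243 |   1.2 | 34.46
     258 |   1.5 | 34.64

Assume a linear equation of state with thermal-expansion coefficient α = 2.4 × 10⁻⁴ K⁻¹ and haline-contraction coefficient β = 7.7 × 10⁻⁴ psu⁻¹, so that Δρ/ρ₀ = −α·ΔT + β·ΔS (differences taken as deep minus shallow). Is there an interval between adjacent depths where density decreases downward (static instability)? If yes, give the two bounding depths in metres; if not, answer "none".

72–235 m

Evaluate Δρ/ρ₀ = −αΔT + βΔS across each adjacent pair:
  72–235 m: −αΔT+βΔS = −(2.4 × 10⁻⁴)(-0.2)+(7.7 × 10⁻⁴)(-0.18) = -9.1 × 10⁻⁵ → UNSTABLE
  235–243 m: −αΔT+βΔS = −(2.4 × 10⁻⁴)(-1.3)+(7.7 × 10⁻⁴)(-0.12) = 2.2 × 10⁻⁴ → stable
  243–258 m: −αΔT+βΔS = −(2.4 × 10⁻⁴)(+0.3)+(7.7 × 10⁻⁴)(+0.18) = 6.7 × 10⁻⁵ → stable
The 72–235 m interval has Δρ < 0: lighter water underlies denser water.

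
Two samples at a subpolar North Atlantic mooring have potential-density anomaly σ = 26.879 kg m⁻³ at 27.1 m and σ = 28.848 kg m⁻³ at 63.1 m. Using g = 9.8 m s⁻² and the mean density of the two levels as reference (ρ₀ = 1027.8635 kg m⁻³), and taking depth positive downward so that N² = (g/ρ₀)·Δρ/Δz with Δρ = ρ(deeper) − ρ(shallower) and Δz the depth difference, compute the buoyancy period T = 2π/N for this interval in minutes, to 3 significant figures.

Δρ = 1028.848 − 1026.879 = 1.969 kg m⁻³ over Δz = 63.1 − 27.1 = 36 m.
N² = (9.8/1027.8635) × (1.969/36) = 5.2148 × 10⁻⁴ s⁻².
N = √(5.2148 × 10⁻⁴) = 0.022836 rad s⁻¹, so T = 2π/N = 275.14 s = 4.5857 min ≈ 4.59 min.
N² > 0, so the interval is statically stable.

4.59 min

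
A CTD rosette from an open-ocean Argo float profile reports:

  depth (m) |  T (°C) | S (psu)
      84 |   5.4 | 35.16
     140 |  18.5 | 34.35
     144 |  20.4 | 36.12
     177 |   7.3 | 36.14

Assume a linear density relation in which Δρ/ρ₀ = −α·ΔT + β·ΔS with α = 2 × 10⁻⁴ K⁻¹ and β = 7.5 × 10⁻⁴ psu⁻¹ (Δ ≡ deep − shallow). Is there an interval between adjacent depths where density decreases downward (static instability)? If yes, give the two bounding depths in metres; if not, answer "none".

Evaluate Δρ/ρ₀ = −αΔT + βΔS across each adjacent pair:
  84–140 m: −αΔT+βΔS = −(2 × 10⁻⁴)(+13.1)+(7.5 × 10⁻⁴)(-0.81) = -3.2 × 10⁻³ → UNSTABLE
  140–144 m: −αΔT+βΔS = −(2 × 10⁻⁴)(+1.9)+(7.5 × 10⁻⁴)(+1.77) = 9.5 × 10⁻⁴ → stable
  144–177 m: −αΔT+βΔS = −(2 × 10⁻⁴)(-13.1)+(7.5 × 10⁻⁴)(+0.02) = 2.6 × 10⁻³ → stable
The 84–140 m interval has Δρ < 0: lighter water underlies denser water.

84–140 m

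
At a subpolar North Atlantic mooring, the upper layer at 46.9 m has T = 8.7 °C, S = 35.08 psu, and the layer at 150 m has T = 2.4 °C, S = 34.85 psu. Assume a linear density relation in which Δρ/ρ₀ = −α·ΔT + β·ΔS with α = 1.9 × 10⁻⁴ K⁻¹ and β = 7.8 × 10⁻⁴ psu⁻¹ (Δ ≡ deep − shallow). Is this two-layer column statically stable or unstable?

ΔT = 2.4 − 8.7 = -6.3 K and ΔS = 34.85 − 35.08 = -0.23 psu (deep − shallow).
−αΔT = 1.197 × 10⁻³; βΔS = -1.794 × 10⁻⁴; sum Δρ/ρ₀ = 1.0176 × 10⁻³.
Δρ/ρ₀ > 0, so Δρ > 0: deeper water is denser → statically stable.

stable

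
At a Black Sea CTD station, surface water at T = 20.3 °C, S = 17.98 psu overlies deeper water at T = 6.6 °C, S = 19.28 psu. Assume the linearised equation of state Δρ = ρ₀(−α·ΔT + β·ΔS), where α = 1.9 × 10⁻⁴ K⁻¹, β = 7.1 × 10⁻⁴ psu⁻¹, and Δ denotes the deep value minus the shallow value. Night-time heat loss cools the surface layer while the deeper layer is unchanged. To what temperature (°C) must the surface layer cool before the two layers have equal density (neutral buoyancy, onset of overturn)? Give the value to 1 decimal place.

Neutral buoyancy requires Δρ = 0, i.e. −α(T_deep − T_surf′) + β(S_deep − S_surf) = 0.
T_surf′ = T_deep − (β/α)·ΔS = 6.6 − (7.1 × 10⁻⁴/1.9 × 10⁻⁴)·(+1.30) = 1.742 °C.
Cooling required: 20.3 − (1.742) = 18.558 °C.

1.7 °C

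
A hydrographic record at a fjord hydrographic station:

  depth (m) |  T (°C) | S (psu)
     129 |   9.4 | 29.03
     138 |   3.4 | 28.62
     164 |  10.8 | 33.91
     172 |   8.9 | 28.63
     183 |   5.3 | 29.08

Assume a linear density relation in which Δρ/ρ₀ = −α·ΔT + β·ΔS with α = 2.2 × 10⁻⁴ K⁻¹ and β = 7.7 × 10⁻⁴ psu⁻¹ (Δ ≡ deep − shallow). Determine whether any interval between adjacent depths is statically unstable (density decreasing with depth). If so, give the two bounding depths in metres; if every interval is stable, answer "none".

Evaluate Δρ/ρ₀ = −αΔT + βΔS across each adjacent pair:
  129–138 m: −αΔT+βΔS = −(2.2 × 10⁻⁴)(-6.0)+(7.7 × 10⁻⁴)(-0.41) = 1.0 × 10⁻³ → stable
  138–164 m: −αΔT+βΔS = −(2.2 × 10⁻⁴)(+7.4)+(7.7 × 10⁻⁴)(+5.29) = 2.4 × 10⁻³ → stable
  164–172 m: −αΔT+βΔS = −(2.2 × 10⁻⁴)(-1.9)+(7.7 × 10⁻⁴)(-5.28) = -3.6 × 10⁻³ → UNSTABLE
  172–183 m: −αΔT+βΔS = −(2.2 × 10⁻⁴)(-3.6)+(7.7 × 10⁻⁴)(+0.45) = 1.1 × 10⁻³ → stable
The 164–172 m interval has Δρ < 0: lighter water underlies denser water.

164–172 m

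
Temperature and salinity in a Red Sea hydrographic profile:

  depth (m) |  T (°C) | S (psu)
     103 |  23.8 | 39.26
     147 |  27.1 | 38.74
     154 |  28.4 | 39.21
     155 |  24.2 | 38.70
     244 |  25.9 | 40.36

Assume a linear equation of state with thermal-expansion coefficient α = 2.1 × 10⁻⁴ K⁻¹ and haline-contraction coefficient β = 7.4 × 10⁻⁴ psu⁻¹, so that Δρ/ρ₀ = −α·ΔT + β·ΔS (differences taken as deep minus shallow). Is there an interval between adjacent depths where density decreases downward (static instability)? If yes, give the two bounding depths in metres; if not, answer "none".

Evaluate Δρ/ρ₀ = −αΔT + βΔS across each adjacent pair:
  103–147 m: −αΔT+βΔS = −(2.1 × 10⁻⁴)(+3.3)+(7.4 × 10⁻⁴)(-0.52) = -1.1 × 10⁻³ → UNSTABLE
  147–154 m: −αΔT+βΔS = −(2.1 × 10⁻⁴)(+1.3)+(7.4 × 10⁻⁴)(+0.47) = 7.5 × 10⁻⁵ → stable
  154–155 m: −αΔT+βΔS = −(2.1 × 10⁻⁴)(-4.2)+(7.4 × 10⁻⁴)(-0.51) = 5.0 × 10⁻⁴ → stable
  155–244 m: −αΔT+βΔS = −(2.1 × 10⁻⁴)(+1.7)+(7.4 × 10⁻⁴)(+1.66) = 8.7 × 10⁻⁴ → stable
The 103–147 m interval has Δρ < 0: lighter water underlies denser water.

103–147 m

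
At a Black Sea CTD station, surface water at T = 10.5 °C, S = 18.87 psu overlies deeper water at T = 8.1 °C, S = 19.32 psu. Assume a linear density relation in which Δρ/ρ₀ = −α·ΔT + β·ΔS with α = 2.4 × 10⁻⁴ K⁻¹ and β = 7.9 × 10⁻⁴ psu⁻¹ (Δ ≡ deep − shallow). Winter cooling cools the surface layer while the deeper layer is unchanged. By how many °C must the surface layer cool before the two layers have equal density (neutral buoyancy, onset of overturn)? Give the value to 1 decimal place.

3.9 °C

Neutral buoyancy requires Δρ = 0, i.e. −α(T_deep − T_surf′) + β(S_deep − S_surf) = 0.
T_surf′ = T_deep − (β/α)·ΔS = 8.1 − (7.9 × 10⁻⁴/2.4 × 10⁻⁴)·(+0.45) = 6.619 °C.
Cooling required: 10.5 − (6.619) = 3.881 °C.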